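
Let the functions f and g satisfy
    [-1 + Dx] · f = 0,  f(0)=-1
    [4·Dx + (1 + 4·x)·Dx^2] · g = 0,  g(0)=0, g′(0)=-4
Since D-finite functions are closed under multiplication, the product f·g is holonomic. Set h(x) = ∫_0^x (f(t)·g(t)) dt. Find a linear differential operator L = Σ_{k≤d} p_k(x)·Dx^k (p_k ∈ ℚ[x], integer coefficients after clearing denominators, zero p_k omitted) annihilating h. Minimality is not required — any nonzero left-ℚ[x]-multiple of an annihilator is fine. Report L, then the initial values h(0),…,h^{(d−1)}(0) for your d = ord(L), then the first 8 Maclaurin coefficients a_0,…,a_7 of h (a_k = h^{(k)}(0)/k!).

f: a_k = -1, -1, -1/2, -1/6, -1/24, -1/120, -1/720, -1/5040, …
g: a_k = 0, -4, 8, -64/3, 64, -1024/5, 2048/3, -16384/7, …
Product ⇒ symmetric product L₀, ord ≤ 2.
h=∫₀ˣh₀: take L = L₀·Dx.
L = (-3 + 4·x)·Dx + (2 - 8·x)·Dx^2 + (1 + 4·x)·Dx^3  (order 3).
h: a_k = 0, 0, 2, -4/3, 23/6, -46/5, 501/20, -9119/126, …
ICs: h(0) = 0, h′(0) = 0, h′′(0) = 4.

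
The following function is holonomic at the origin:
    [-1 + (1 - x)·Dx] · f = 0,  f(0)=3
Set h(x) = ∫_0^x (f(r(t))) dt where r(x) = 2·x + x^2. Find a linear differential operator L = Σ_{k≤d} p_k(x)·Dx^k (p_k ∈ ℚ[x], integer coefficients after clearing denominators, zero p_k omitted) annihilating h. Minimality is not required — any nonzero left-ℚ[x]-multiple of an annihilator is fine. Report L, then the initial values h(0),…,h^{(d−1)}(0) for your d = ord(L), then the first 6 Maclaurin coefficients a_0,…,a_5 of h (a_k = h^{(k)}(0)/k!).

f: a_k = 3, 3, 3, 3, 3, 3, …
f∘r: x↦r, Dx↦Dx/r' in L_f ⇒ L₀.
h=∫h₀ ⇒ L = L₀·Dx.
L = (2 + 2·x)·Dx + (-1 + 2·x + x^2)·Dx^2  (order 2).
h: a_k = 0, 3, 3, 5, 9, 87/5, …
ICs: h(0) = 0, h′(0) = 3.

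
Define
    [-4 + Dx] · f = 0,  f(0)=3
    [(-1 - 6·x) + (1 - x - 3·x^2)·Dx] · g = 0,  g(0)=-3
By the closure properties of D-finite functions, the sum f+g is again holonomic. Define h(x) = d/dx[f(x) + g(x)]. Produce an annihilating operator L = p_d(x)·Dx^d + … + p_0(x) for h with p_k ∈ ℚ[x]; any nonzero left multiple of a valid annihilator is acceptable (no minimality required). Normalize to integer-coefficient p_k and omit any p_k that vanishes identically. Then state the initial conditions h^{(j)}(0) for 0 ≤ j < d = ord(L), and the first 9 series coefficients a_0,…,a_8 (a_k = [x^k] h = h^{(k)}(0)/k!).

L = (20 + 496·x + 552·x^2 + 2160·x^3 + 1296·x^4) + (-13 - 112·x - 298·x^2 - 516·x^3 + 360·x^4 + 432·x^5)·Dx + (2 - 3·x + 40·x^2 - 6·x^3 - 171·x^4 - 108·x^5)·Dx^2  (order 2).
h: a_k = 9, 24, 33, -100, -472, -8218/5, -67331/15, -1276064/105, -3283717/105, …
ICs: h(0) = 9, h′(0) = 24.

f: a_k = 3, 12, 24, 32, 32, 128/5, 256/15, 1024/105, 512/105, …
g: a_k = -3, -3, -12, -21, -57, -120, -291, -651, -1524, …
Sum ⇒ L₀ = lclm(L_f,L_g) in ℚ(x)⟨Dx⟩.
h=h₀': d/dx-closure on L₀ ⇒ L.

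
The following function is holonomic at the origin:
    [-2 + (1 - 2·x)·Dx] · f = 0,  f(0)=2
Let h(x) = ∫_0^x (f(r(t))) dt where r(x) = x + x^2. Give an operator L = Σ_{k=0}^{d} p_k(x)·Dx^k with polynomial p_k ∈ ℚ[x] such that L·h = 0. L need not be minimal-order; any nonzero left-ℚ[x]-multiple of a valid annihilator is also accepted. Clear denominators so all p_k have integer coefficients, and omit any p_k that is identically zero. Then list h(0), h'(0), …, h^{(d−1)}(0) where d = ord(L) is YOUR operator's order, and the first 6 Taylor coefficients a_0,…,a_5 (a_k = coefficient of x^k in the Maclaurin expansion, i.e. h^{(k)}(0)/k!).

L = (2 + 4·x)·Dx + (-1 + 2·x + 2·x^2)·Dx^2  (order 2).
h: a_k = 0, 2, 2, 4, 8, 88/5, …
ICs: h(0) = 0, h′(0) = 2.

f: a_k = 2, 4, 8, 16, 32, 64, …
L₀ from L_f via x↦r, Dx↦r'^{-1}Dx.
∫: right-multiply L₀ by Dx.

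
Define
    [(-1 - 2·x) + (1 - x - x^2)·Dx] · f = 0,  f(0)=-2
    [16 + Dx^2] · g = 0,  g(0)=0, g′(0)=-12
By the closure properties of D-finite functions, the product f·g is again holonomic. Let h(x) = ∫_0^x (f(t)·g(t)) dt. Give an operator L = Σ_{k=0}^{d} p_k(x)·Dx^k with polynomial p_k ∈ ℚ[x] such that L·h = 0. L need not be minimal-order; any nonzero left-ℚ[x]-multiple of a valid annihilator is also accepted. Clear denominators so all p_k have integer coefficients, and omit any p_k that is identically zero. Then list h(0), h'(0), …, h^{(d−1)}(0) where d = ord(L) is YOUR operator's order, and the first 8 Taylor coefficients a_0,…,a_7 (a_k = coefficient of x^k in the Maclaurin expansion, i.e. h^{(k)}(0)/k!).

f: a_k = -2, -2, -4, -6, -10, -16, -26, -42, …
g: a_k = 0, -12, 0, 32, 0, -128/5, 0, 1024/105, …
L₀ := L_f ⊗_s L_g (sym. prod.), ord ≤ 2.
h=∫h₀ ⇒ L = L₀·Dx.
L = (-14 + 16·x + 16·x^2)·Dx + (2 + 4·x)·Dx^2 + (-1 + x + x^2)·Dx^3  (order 3).
h: a_k = 0, 0, 12, 8, -4, 8/5, 36/5, 256/35, …
ICs: h(0) = 0, h′(0) = 0, h′′(0) = 24.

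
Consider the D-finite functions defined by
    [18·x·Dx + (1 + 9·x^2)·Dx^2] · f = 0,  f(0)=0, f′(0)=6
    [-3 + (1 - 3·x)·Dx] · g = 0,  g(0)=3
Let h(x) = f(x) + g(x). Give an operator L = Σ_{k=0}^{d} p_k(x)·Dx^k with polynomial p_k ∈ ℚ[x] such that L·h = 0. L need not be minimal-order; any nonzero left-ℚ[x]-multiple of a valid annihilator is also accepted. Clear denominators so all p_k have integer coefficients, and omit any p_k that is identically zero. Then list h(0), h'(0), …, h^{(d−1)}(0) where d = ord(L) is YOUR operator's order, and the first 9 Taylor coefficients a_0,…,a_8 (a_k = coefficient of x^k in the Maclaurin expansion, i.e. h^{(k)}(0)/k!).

f: a_k = 0, 6, 0, -18, 0, 486/5, 0, -4374/7, 0, …
g: a_k = 3, 9, 27, 81, 243, 729, 2187, 6561, 19683, …
L₀ := lclm(L_f,L_g); ord L₀ ≤ 2+1.
L = (18 - 216·x - 486·x^2)·Dx + (-12 + 18·x - 108·x^2 - 486·x^3)·Dx^2 + (1 - 81·x^4)·Dx^3  (order 3).
h: a_k = 3, 15, 27, 63, 243, 4131/5, 2187, 41553/7, 19683, …
ICs: h(0) = 3, h′(0) = 15, h′′(0) = 54.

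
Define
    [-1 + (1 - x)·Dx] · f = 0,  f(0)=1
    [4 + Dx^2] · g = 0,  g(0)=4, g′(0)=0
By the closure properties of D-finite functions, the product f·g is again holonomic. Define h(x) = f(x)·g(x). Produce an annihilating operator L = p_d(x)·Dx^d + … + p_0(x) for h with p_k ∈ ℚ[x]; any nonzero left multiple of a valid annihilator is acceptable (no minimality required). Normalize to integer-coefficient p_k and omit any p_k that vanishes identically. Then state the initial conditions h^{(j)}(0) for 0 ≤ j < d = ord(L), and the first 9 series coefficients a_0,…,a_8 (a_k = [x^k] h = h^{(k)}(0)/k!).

L = (-4 + 4·x) + 2·Dx + (-1 + x)·Dx^2  (order 2).
h: a_k = 4, 4, -4, -4, -4/3, -4/3, -76/45, -76/45, -524/315, …
ICs: h(0) = 4, h′(0) = 4.

f: a_k = 1, 1, 1, 1, 1, 1, 1, 1, 1, …
g: a_k = 4, 0, -8, 0, 8/3, 0, -16/45, 0, 8/315, …
Sym-product of L_f,L_g gives L₀ (≤ ord 2).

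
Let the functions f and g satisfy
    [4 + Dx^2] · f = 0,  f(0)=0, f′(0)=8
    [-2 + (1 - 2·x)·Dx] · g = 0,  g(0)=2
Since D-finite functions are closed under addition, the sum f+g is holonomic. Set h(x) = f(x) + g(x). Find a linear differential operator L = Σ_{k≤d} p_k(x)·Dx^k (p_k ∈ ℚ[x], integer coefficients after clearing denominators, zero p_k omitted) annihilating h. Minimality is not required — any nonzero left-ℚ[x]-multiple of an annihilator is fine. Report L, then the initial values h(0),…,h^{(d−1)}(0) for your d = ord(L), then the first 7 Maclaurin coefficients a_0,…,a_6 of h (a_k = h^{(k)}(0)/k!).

f: a_k = 0, 8, 0, -16/3, 0, 16/15, 0, …
g: a_k = 2, 4, 8, 16, 32, 64, 128, …
Sum ⇒ L₀ = lclm(L_f,L_g) in ℚ(x)⟨Dx⟩.
L = (-56 + 32·x - 32·x^2) + (12 - 40·x + 48·x^2 - 32·x^3)·Dx + (-14 + 8·x - 8·x^2)·Dx^2 + (3 - 10·x + 12·x^2 - 8·x^3)·Dx^3  (order 3).
h: a_k = 2, 12, 8, 32/3, 32, 976/15, 128, …
ICs: h(0) = 2, h′(0) = 12, h′′(0) = 16.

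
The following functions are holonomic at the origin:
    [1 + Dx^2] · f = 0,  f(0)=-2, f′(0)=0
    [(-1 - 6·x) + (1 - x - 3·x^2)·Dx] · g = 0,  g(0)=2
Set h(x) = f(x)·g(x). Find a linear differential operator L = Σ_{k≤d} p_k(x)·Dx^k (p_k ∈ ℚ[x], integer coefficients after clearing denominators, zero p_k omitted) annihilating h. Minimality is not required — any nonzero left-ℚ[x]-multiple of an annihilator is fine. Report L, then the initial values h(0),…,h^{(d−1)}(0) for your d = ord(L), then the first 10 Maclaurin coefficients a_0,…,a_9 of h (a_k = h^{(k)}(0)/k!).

L = (5 + x + 3·x^2) + (2 + 12·x)·Dx + (-1 + x + 3·x^2)·Dx^2  (order 2).
h: a_k = -4, -4, -14, -26, -409/6, -877/6, -63119/180, -142049/180, -18558737/10080, -42422969/10080, …
ICs: h(0) = -4, h′(0) = -4.

f: a_k = -2, 0, 1, 0, -1/12, 0, 1/360, 0, -1/20160, 0, …
g: a_k = 2, 2, 8, 14, 38, 80, 194, 434, 1016, 2318, …
L₀ := L_f ⊗_s L_g (sym. prod.), ord ≤ 2.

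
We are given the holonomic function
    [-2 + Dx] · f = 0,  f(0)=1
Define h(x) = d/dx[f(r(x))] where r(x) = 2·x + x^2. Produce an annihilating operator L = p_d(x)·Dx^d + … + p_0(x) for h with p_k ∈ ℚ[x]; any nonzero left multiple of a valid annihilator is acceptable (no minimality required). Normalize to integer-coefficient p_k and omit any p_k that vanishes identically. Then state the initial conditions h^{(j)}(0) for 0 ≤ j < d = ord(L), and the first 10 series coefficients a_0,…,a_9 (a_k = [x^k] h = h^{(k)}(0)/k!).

L = (5 + 8·x + 4·x^2) + (-1 - x)·Dx  (order 1).
h: a_k = 4, 20, 56, 344/3, 568/3, 3992/15, 2960/9, 115088/315, 116744/315, 140696/405, …
ICs: h(0) = 4.

f: a_k = 1, 2, 2, 4/3, 2/3, 4/15, 4/45, 8/315, 2/315, 4/2835, …
h₀=f(r): pull back L_f along r ⇒ L₀.
Derive L from L₀ (diff closure).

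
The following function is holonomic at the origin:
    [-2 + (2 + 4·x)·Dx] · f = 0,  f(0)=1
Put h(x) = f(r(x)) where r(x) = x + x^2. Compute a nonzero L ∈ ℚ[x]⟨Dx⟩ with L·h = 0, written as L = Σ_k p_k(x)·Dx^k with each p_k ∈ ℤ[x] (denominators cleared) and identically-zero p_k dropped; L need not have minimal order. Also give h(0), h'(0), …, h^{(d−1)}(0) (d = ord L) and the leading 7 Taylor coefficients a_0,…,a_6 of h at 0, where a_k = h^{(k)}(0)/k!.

f: a_k = 1, 1, -1/2, 1/2, -5/8, 7/8, -21/16, …
Substitute x→r, Dx→(1/r')Dx; clear ⇒ L₀.
L = (-1 - 2·x) + (1 + 2·x + 2·x^2)·Dx  (order 1).
h: a_k = 1, 1, 1/2, -1/2, 3/8, -1/8, -3/16, …
ICs: h(0) = 1.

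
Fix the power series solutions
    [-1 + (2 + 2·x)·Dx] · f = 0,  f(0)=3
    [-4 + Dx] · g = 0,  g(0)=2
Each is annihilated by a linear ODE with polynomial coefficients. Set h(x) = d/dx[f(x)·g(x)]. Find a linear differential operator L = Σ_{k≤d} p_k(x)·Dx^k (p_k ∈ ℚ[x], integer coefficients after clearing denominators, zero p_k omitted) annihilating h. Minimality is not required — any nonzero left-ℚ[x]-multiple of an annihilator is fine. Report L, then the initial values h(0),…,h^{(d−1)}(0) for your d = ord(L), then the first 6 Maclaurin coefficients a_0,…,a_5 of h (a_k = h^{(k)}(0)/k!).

f: a_k = 3, 3/2, -3/8, 3/16, -15/128, 21/256, …
g: a_k = 2, 8, 16, 64/3, 64/3, 256/15, …
L₀ := L_f ⊗_s L_g (sym. prod.), ord ≤ 1.
Differentiate: ansatz ord ≤ ord L₀ ⇒ L.
L = (79 + 144·x + 64·x^2) + (-18 - 34·x - 16·x^2)·Dx  (order 1).
h: a_k = 27, 237/2, 2049/8, 5841/16, 49553/128, 417727/1280, …
ICs: h(0) = 27.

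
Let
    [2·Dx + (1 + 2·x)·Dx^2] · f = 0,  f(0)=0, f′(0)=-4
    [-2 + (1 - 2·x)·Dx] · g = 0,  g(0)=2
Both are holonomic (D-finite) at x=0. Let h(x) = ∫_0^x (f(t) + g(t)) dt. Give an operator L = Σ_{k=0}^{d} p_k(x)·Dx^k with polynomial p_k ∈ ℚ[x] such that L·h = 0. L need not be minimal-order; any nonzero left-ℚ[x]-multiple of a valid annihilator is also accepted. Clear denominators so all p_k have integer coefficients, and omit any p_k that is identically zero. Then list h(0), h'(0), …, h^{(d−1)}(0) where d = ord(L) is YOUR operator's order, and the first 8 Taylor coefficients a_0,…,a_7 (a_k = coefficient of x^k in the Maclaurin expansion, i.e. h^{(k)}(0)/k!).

L = (-40 - 16·x)·Dx^2 + (-8 - 64·x - 32·x^2)·Dx^3 + (3 + 2·x - 12·x^2 - 8·x^3)·Dx^4  (order 4).
h: a_k = 0, 2, 0, 4, 8/3, 8, 128/15, 64/3, …
ICs: h(0) = 0, h′(0) = 2, h′′(0) = 0, h′′′(0) = 24.

f: a_k = 0, -4, 4, -16/3, 8, -64/5, 64/3, -256/7, …
g: a_k = 2, 4, 8, 16, 32, 64, 128, 256, …
L₀ := lclm(L_f,L_g); ord L₀ ≤ 2+1.
h=∫₀ˣh₀: take L = L₀·Dx.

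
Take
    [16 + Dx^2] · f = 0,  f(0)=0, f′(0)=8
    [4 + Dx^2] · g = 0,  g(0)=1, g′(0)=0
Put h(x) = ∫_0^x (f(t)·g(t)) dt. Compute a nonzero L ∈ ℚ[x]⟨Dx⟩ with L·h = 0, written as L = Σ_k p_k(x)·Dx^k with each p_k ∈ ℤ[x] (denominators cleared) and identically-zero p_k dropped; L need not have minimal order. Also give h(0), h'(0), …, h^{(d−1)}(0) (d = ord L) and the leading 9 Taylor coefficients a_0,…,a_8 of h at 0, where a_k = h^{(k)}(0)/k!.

f: a_k = 0, 8, 0, -64/3, 0, 256/15, 0, -2048/315, 0, …
g: a_k = 1, 0, -2, 0, 2/3, 0, -4/45, 0, 2/315, …
h₀=f·g: eliminate ⇒ L₀, order ≤ 2·2.
Integrate: L := L₀·Dx.
L = 144·Dx + 40·Dx^3 + Dx^5  (order 5).
h: a_k = 0, 0, 4, 0, -28/3, 0, 488/45, 0, -2188/315, …
ICs: h(0) = 0, h′(0) = 0, h′′(0) = 8, h′′′(0) = 0, h′′′′(0) = -224.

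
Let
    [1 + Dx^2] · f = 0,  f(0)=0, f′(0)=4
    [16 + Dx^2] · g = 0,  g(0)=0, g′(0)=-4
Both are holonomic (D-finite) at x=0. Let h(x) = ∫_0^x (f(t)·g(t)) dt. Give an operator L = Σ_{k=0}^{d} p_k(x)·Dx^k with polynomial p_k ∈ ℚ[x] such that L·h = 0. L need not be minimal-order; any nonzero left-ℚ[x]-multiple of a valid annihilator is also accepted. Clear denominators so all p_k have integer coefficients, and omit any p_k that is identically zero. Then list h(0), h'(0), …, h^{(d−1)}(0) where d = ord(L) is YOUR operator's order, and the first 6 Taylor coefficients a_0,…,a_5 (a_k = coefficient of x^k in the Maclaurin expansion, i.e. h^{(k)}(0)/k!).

L = 225·Dx + 34·Dx^3 + Dx^5  (order 5).
h: a_k = 0, 0, 0, -16/3, 0, 136/15, …
ICs: h(0) = 0, h′(0) = 0, h′′(0) = 0, h′′′(0) = -32, h′′′′(0) = 0.

f: a_k = 0, 4, 0, -2/3, 0, 1/30, …
g: a_k = 0, -4, 0, 32/3, 0, -128/15, …
h₀=f·g: eliminate ⇒ L₀, order ≤ 2·2.
∫: right-multiply L₀ by Dx.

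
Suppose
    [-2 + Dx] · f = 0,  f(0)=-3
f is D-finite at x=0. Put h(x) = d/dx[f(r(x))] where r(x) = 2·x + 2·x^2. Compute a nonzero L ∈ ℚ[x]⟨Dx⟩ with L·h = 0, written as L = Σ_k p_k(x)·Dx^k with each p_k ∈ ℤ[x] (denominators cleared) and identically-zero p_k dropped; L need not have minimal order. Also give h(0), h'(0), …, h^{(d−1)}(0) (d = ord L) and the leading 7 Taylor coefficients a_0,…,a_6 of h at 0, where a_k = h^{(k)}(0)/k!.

f: a_k = -3, -6, -6, -4, -2, -4/5, -4/15, …
Substitute x→r, Dx→(1/r')Dx; clear ⇒ L₀.
h₀' ⇒ L via d/dx closure of L₀.
L = (6 + 16·x + 16·x^2) + (-1 - 2·x)·Dx  (order 1).
h: a_k = -12, -72, -240, -608, -1248, -11072/5, -52096/15, …
ICs: h(0) = -12.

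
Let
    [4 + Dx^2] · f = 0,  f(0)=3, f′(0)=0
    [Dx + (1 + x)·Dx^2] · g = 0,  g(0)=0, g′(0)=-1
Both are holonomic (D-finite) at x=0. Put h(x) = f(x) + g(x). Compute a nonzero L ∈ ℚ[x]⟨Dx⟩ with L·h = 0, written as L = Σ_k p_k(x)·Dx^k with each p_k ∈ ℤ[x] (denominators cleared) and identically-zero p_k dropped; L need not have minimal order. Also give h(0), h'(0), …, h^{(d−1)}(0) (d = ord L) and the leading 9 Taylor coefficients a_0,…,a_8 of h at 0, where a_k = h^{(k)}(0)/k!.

f: a_k = 3, 0, -6, 0, 2, 0, -4/15, 0, 2/105, …
g: a_k = 0, -1, 1/2, -1/3, 1/4, -1/5, 1/6, -1/7, 1/8, …
f+g: L₀ = lclm(L_f,L_g), ord ≤ 2+2.
L = (20 + 16·x + 8·x^2)·Dx + (12 + 28·x + 24·x^2 + 8·x^3)·Dx^2 + (5 + 4·x + 2·x^2)·Dx^3 + (3 + 7·x + 6·x^2 + 2·x^3)·Dx^4  (order 4).
h: a_k = 3, -1, -11/2, -1/3, 9/4, -1/5, -1/10, -1/7, 121/840, …
ICs: h(0) = 3, h′(0) = -1, h′′(0) = -11, h′′′(0) = -2.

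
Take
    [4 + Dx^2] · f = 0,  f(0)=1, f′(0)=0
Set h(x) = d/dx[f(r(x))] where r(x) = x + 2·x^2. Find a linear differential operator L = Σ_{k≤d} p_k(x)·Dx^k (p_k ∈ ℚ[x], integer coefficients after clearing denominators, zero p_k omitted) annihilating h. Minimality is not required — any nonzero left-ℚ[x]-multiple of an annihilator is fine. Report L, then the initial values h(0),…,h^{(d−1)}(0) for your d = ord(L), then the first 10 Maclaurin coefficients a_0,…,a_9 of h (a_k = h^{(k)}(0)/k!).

L = (52 + 64·x + 384·x^2 + 1024·x^3 + 1024·x^4) + (-12 - 48·x)·Dx + (1 + 8·x + 16·x^2)·Dx^2  (order 2).
h: a_k = 0, -4, -24, -88/3, 80/3, 1432/15, 2128/15, 13456/315, -4448/35, -584648/2835, …
ICs: h(0) = 0, h′(0) = -4.

f: a_k = 1, 0, -2, 0, 2/3, 0, -4/45, 0, 2/315, 0, …
Change of var in L_f (x↦r) gives L₀.
h=h₀': d/dx-closure on L₀ ⇒ L.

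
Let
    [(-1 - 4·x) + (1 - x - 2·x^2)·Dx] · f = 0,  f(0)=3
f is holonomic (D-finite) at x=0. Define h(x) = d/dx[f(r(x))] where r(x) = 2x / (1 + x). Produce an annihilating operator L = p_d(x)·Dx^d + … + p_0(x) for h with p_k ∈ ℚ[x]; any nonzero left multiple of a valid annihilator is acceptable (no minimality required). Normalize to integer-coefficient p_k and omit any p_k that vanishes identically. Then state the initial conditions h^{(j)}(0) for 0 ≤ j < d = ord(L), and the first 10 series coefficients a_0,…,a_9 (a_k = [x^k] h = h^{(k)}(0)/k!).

f: a_k = 3, 3, 9, 15, 33, 63, 129, 255, 513, 1023, …
h₀=f(r): pull back L_f along r ⇒ L₀.
Derive L from L₀ (diff closure).
L = (10 + 54·x + 270·x^2 + 162·x^3) + (-1 - 10·x + 90·x^3 + 81·x^4)·Dx  (order 1).
h: a_k = 6, 60, 162, 1080, 2430, 14580, 30618, 174960, 354294, 1968300, …
ICs: h(0) = 6.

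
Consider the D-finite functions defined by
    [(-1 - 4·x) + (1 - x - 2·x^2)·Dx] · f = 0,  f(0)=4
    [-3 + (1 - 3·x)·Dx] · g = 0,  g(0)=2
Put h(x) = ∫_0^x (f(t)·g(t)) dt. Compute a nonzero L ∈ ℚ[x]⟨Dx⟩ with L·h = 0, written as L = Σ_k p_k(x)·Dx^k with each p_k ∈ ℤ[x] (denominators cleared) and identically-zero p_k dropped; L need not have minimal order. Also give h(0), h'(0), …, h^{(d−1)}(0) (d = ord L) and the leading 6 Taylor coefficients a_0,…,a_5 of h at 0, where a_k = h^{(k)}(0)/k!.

L = (-4 + 2·x + 18·x^2)·Dx + (1 - 4·x + x^2 + 6·x^3)·Dx^2  (order 2).
h: a_k = 0, 8, 16, 40, 100, 1288/5, …
ICs: h(0) = 0, h′(0) = 8.

f: a_k = 4, 4, 12, 20, 44, 84, …
g: a_k = 2, 6, 18, 54, 162, 486, …
Sym-product of L_f,L_g gives L₀ (≤ ord 1).
h=∫h₀ ⇒ L = L₀·Dx.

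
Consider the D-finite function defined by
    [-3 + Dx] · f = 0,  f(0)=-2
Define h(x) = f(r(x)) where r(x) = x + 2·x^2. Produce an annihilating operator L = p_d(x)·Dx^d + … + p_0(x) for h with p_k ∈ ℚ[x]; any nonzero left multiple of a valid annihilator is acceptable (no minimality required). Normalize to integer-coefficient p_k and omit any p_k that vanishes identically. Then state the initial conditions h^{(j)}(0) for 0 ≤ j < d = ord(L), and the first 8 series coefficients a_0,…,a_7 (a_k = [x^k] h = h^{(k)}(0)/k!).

f: a_k = -2, -6, -9, -9, -27/4, -81/20, -81/40, -243/280, …
f∘r: x↦r, Dx↦Dx/r' in L_f ⇒ L₀.
L = (-3 - 12·x) + Dx  (order 1).
h: a_k = -2, -6, -21, -45, -387/4, -3321/20, -11061/40, -112887/280, …
ICs: h(0) = -2.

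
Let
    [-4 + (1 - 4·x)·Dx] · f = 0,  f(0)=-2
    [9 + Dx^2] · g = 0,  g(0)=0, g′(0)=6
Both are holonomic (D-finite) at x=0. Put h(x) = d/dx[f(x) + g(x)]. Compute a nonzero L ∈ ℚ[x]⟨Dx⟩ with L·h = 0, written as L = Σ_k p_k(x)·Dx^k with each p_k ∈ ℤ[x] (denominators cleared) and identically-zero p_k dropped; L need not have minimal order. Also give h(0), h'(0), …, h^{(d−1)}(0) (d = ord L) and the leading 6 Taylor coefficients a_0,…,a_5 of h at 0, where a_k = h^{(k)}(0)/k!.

L = (4824 - 1728·x + 3456·x^2) + (-315 + 1476·x - 1296·x^2 + 1728·x^3)·Dx + (536 - 192·x + 384·x^2)·Dx^2 + (-35 + 164·x - 144·x^2 + 192·x^3)·Dx^3  (order 3).
h: a_k = -2, -64, -411, -2048, -40879/4, -49152, …
ICs: h(0) = -2, h′(0) = -64, h′′(0) = -822.

f: a_k = -2, -8, -32, -128, -512, -2048, …
g: a_k = 0, 6, 0, -9, 0, 81/20, …
Sum ⇒ L₀ = lclm(L_f,L_g) in ℚ(x)⟨Dx⟩.
Derive L from L₀ (diff closure).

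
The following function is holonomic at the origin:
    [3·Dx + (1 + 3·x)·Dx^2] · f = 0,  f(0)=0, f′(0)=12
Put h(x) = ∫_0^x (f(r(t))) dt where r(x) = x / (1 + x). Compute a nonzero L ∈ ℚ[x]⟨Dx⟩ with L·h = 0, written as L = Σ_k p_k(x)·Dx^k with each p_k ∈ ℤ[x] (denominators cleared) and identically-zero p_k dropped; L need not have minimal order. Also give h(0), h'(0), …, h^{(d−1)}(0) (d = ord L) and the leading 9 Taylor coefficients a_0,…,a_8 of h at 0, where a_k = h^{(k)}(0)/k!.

f: a_k = 0, 12, -18, 36, -81, 972/5, -486, 8748/7, -6561/2, …
L₀ from L_f via x↦r, Dx↦r'^{-1}Dx.
h=∫h₀ ⇒ L = L₀·Dx.
L = (5 + 8·x)·Dx^2 + (1 + 5·x + 4·x^2)·Dx^3  (order 3).
h: a_k = 0, 0, 6, -10, 21, -51, 682/5, -390, 16383/14, …
ICs: h(0) = 0, h′(0) = 0, h′′(0) = 12.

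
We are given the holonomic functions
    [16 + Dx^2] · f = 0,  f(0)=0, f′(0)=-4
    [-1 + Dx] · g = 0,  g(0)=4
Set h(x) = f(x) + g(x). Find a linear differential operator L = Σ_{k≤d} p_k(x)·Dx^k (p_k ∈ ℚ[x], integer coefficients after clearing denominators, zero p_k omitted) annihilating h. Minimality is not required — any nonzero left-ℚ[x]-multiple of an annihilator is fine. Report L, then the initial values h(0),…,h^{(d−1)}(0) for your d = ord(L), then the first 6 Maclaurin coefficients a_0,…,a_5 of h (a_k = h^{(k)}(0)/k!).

f: a_k = 0, -4, 0, 32/3, 0, -128/15, …
g: a_k = 4, 4, 2, 2/3, 1/6, 1/30, …
L₀ := lclm(L_f,L_g); ord L₀ ≤ 2+1.
L = -16 + 16·Dx - Dx^2 + Dx^3  (order 3).
h: a_k = 4, 0, 2, 34/3, 1/6, -17/2, …
ICs: h(0) = 4, h′(0) = 0, h′′(0) = 4.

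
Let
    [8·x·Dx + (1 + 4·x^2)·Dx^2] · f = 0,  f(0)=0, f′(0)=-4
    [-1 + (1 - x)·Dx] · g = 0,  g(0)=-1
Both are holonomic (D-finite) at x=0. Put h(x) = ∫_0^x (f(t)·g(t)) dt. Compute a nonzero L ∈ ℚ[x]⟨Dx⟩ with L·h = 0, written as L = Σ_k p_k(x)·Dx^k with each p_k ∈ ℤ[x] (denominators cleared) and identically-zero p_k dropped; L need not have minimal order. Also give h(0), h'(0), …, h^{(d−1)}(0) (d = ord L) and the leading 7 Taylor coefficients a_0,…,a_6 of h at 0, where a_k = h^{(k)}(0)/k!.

L = 8·x·Dx + (2 - 8·x + 16·x^2)·Dx^2 + (-1 + x - 4·x^2 + 4·x^3)·Dx^3  (order 3).
h: a_k = 0, 0, 2, 4/3, -1/3, -4/15, 86/45, …
ICs: h(0) = 0, h′(0) = 0, h′′(0) = 4.

f: a_k = 0, -4, 0, 16/3, 0, -64/5, 0, …
g: a_k = -1, -1, -1, -1, -1, -1, -1, …
L₀ := L_f ⊗_s L_g (sym. prod.), ord ≤ 2.
h=∫h₀ ⇒ L = L₀·Dx.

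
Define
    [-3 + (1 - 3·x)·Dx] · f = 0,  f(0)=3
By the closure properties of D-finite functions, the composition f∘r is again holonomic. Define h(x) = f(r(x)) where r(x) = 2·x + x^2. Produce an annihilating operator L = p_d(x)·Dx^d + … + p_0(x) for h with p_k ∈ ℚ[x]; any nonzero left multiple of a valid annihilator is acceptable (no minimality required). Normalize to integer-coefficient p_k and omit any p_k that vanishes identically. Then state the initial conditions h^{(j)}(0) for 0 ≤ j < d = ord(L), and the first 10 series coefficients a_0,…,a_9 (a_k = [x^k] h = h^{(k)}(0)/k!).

L = (6 + 6·x) + (-1 + 6·x + 3·x^2)·Dx  (order 1).
h: a_k = 3, 18, 117, 756, 4887, 31590, 204201, 1319976, 8532459, 55154682, …
ICs: h(0) = 3.

f: a_k = 3, 9, 27, 81, 243, 729, 2187, 6561, 19683, 59049, …
Change of var in L_f (x↦r) gives L₀.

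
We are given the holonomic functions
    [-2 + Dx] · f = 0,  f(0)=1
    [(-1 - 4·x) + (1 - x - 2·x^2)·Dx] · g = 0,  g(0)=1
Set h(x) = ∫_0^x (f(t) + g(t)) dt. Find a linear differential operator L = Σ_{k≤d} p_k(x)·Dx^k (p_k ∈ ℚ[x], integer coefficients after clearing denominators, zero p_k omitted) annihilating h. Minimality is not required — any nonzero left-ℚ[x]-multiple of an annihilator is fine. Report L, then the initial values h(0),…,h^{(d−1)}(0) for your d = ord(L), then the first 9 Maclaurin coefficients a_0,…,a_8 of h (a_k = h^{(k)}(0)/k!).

f: a_k = 1, 2, 2, 4/3, 2/3, 4/15, 4/45, 8/315, 2/315, …
g: a_k = 1, 1, 3, 5, 11, 21, 43, 85, 171, …
L₀ := lclm(L_f,L_g); ord L₀ ≤ 1+1.
∫: right-multiply L₀ by Dx.
L = (8 + 12·x + 72·x^2 + 32·x^3)·Dx + (-2 - 20·x - 36·x^2 + 16·x^3 + 16·x^4)·Dx^2 + (-1 + 7·x - 16·x^3 - 8·x^4)·Dx^3  (order 3).
h: a_k = 0, 2, 3/2, 5/3, 19/12, 7/3, 319/90, 277/45, 26783/2520, …
ICs: h(0) = 0, h′(0) = 2, h′′(0) = 3.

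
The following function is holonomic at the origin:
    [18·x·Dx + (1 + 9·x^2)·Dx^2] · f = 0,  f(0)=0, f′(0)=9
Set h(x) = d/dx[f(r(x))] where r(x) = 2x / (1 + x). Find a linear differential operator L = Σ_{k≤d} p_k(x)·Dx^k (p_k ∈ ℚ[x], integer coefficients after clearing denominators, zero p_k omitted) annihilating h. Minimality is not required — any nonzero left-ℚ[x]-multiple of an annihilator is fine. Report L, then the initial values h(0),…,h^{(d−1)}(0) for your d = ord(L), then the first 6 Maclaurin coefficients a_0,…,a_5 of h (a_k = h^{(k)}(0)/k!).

L = (2 + 74·x) + (1 + 2·x + 37·x^2)·Dx  (order 1).
h: a_k = 18, -36, -594, 2520, 16938, -127116, …
ICs: h(0) = 18.

f: a_k = 0, 9, 0, -27, 0, 729/5, …
Change of var in L_f (x↦r) gives L₀.
h=h₀': d/dx-closure on L₀ ⇒ L.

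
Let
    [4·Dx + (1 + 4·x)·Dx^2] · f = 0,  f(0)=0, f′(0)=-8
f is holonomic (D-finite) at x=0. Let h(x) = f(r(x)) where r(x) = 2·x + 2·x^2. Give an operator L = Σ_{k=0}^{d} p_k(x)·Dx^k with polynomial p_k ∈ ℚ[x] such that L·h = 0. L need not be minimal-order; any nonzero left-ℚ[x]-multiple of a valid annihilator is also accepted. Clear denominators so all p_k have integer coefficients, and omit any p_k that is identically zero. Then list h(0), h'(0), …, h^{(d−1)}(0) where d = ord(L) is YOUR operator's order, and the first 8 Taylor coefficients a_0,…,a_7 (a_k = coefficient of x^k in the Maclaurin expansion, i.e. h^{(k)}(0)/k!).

L = (6 + 16·x + 16·x^2)·Dx + (1 + 10·x + 24·x^2 + 16·x^3)·Dx^2  (order 2).
h: a_k = 0, -16, 48, -640/3, 1088, -29696/5, 33792, -1384448/7, …
ICs: h(0) = 0, h′(0) = -16.

f: a_k = 0, -8, 16, -128/3, 128, -2048/5, 4096/3, -32768/7, …
Change of var in L_f (x↦r) gives L₀.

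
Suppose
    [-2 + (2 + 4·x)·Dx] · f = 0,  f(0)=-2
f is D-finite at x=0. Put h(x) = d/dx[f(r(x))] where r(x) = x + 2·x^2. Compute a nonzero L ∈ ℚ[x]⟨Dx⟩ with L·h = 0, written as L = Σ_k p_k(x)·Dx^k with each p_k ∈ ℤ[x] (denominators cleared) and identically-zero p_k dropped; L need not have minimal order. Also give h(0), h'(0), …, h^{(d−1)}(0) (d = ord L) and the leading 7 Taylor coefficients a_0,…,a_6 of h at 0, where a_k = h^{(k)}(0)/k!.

f: a_k = -2, -2, 1, -1, 5/4, -7/4, 21/8, …
h₀=f(r): pull back L_f along r ⇒ L₀.
Differentiate: ansatz ord ≤ ord L₀ ⇒ L.
L = 3 + (-1 - 6·x - 12·x^2 - 16·x^3)·Dx  (order 1).
h: a_k = -2, -6, 9, -3, -75/4, 171/4, -147/8, …
ICs: h(0) = -2.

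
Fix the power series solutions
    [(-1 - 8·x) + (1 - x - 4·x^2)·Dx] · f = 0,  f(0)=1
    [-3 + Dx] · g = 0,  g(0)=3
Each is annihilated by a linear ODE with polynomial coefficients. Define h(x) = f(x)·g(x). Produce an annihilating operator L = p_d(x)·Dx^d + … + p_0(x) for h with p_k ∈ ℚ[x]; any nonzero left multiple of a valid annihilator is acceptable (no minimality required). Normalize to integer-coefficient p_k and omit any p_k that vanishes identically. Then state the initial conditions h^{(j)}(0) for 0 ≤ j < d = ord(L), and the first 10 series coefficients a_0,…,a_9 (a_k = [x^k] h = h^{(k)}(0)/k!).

L = (4 + 5·x - 12·x^2) + (-1 + x + 4·x^2)·Dx  (order 1).
h: a_k = 3, 12, 75/2, 99, 2073/8, 3306/5, 136059/80, 243423/56, 49953243/4480, 31962333/1120, …
ICs: h(0) = 3.

f: a_k = 1, 1, 5, 9, 29, 65, 181, 441, 1165, 2929, …
g: a_k = 3, 9, 27/2, 27/2, 81/8, 243/40, 243/80, 729/560, 2187/4480, 729/4480, …
h₀=f·g: eliminate ⇒ L₀, order ≤ 1·1.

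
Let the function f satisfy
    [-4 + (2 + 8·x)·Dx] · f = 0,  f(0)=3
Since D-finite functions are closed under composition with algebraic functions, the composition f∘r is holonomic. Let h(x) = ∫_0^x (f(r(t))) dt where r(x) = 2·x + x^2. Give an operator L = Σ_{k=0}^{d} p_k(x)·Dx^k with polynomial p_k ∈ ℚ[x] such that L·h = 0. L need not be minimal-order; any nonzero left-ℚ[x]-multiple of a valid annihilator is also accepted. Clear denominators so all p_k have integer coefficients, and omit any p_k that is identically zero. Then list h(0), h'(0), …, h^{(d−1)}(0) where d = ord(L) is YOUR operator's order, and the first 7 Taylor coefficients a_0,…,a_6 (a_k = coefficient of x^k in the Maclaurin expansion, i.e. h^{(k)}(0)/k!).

f: a_k = 3, 6, -6, 12, -30, 84, -252, …
L₀ from L_f via x↦r, Dx↦r'^{-1}Dx.
h=∫h₀ ⇒ L = L₀·Dx.
L = (-4 - 4·x)·Dx + (1 + 8·x + 4·x^2)·Dx^2  (order 2).
h: a_k = 0, 3, 6, -6, 18, -342/5, 300, …
ICs: h(0) = 0, h′(0) = 3.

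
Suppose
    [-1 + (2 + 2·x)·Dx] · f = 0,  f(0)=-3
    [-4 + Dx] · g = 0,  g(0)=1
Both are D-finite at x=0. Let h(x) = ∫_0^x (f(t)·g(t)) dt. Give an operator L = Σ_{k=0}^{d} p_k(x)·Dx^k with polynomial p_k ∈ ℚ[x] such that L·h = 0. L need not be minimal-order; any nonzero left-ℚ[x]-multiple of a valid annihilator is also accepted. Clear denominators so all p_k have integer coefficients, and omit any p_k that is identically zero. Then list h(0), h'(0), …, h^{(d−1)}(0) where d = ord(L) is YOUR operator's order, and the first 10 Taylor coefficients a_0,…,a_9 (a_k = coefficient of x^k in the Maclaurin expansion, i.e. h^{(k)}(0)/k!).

L = (-9 - 8·x)·Dx + (2 + 2·x)·Dx^2  (order 2).
h: a_k = 0, -3, -27/4, -79/8, -683/64, -5841/640, -49553/7680, -417727/107520, -1167969/573440, -29265889/30965760, …
ICs: h(0) = 0, h′(0) = -3.

f: a_k = -3, -3/2, 3/8, -3/16, 15/128, -21/256, 63/1024, -99/2048, 1287/32768, -2145/65536, …
g: a_k = 1, 4, 8, 32/3, 32/3, 128/15, 256/45, 1024/315, 512/315, 2048/2835, …
f·g: L₀ = L_f ⊗_s L_g, ord ≤ 1·1.
h=∫h₀ ⇒ L = L₀·Dx.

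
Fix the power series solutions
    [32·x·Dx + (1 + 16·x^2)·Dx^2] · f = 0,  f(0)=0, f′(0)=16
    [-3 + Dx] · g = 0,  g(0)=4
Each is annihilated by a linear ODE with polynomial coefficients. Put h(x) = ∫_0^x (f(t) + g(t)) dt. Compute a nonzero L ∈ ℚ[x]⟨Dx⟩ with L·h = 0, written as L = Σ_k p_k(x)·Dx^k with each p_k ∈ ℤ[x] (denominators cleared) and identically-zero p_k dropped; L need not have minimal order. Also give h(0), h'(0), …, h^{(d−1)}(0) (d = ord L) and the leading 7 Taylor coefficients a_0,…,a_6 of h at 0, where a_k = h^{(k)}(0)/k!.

L = (96 - 288·x - 4608·x^2 - 4608·x^3)·Dx^2 + (-41 + 1248·x^2 - 2304·x^4)·Dx^3 + (3 + 32·x + 96·x^2 + 512·x^3 + 768·x^4)·Dx^4  (order 4).
h: a_k = 0, 4, 14, 6, -101/6, 27/10, 8273/60, …
ICs: h(0) = 0, h′(0) = 4, h′′(0) = 28, h′′′(0) = 36.

f: a_k = 0, 16, 0, -256/3, 0, 4096/5, 0, …
g: a_k = 4, 12, 18, 18, 27/2, 81/10, 81/20, …
f+g: L₀ = lclm(L_f,L_g), ord ≤ 2+1.
∫: right-multiply L₀ by Dx.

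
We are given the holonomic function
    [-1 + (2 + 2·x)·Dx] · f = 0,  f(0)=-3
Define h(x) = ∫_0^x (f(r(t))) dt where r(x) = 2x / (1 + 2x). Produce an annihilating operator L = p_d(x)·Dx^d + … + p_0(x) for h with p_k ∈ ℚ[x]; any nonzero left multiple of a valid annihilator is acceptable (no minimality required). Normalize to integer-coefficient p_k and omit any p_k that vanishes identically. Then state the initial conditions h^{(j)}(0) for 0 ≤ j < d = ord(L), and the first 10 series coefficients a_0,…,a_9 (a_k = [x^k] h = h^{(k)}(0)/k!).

f: a_k = -3, -3/2, 3/8, -3/16, 15/128, -21/256, 63/1024, -99/2048, 1287/32768, -2145/65536, …
h₀=f(r): pull back L_f along r ⇒ L₀.
h=∫₀ˣh₀: take L = L₀·Dx.
L = -Dx + (1 + 6·x + 8·x^2)·Dx^2  (order 2).
h: a_k = 0, -3, -3/2, 5/2, -39/8, 423/40, -399/16, 7059/112, -21615/128, 182461/384, …
ICs: h(0) = 0, h′(0) = -3.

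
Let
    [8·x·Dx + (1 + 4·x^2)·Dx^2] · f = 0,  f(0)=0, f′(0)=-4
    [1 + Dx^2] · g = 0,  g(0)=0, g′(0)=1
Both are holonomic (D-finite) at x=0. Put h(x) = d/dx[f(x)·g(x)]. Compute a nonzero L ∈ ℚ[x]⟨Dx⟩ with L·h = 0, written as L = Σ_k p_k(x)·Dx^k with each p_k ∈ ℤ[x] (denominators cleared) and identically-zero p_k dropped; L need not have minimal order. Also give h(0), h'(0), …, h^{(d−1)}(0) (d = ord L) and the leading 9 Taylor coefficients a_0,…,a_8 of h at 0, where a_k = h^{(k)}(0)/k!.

f: a_k = 0, -4, 0, 16/3, 0, -64/5, 0, 256/7, 0, …
g: a_k = 0, 1, 0, -1/6, 0, 1/120, 0, -1/5040, 0, …
L₀ := L_f ⊗_s L_g (sym. prod.), ord ≤ 4.
Differentiate: ansatz ord ≤ ord L₀ ⇒ L.
L = (3893 + 34584·x^2 + 286832·x^4 + 57600·x^6 + 768·x^8 - 10240·x^10 + 4096·x^12) + (2192·x + 44864·x^3 + 156160·x^5 + 51200·x^7 + 20480·x^9 + 16384·x^11)·Dx + (3978 + 36208·x^2 + 296160·x^4 + 76288·x^6 + 9728·x^8 - 4096·x^10 + 8192·x^12)·Dx^2 + (2192·x + 44864·x^3 + 156160·x^5 + 51200·x^7 + 20480·x^9 + 16384·x^11)·Dx^3 + (85 + 1624·x^2 + 9328·x^4 + 18688·x^6 + 8960·x^8 + 6144·x^10 + 4096·x^12)·Dx^4  (order 4).
h: a_k = 0, -8, 0, 24, 0, -247/3, 0, 310, 0, …
ICs: h(0) = 0, h′(0) = -8, h′′(0) = 0, h′′′(0) = 144.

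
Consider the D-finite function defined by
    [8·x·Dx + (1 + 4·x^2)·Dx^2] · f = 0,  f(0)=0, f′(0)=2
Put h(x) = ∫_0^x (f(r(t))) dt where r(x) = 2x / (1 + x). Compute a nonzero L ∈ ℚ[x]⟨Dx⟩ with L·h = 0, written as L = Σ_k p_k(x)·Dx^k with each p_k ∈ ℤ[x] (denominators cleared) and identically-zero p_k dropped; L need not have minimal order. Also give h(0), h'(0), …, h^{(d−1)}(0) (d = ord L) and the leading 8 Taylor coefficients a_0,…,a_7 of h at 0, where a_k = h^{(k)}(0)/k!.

L = (2 + 34·x)·Dx^2 + (1 + 2·x + 17·x^2)·Dx^3  (order 3).
h: a_k = 0, 0, 2, -4/3, -13/3, 12, 202/15, -2444/21, …
ICs: h(0) = 0, h′(0) = 0, h′′(0) = 4.

f: a_k = 0, 2, 0, -8/3, 0, 32/5, 0, -128/7, …
L₀ from L_f via x↦r, Dx↦r'^{-1}Dx.
h=∫₀ˣh₀: take L = L₀·Dx.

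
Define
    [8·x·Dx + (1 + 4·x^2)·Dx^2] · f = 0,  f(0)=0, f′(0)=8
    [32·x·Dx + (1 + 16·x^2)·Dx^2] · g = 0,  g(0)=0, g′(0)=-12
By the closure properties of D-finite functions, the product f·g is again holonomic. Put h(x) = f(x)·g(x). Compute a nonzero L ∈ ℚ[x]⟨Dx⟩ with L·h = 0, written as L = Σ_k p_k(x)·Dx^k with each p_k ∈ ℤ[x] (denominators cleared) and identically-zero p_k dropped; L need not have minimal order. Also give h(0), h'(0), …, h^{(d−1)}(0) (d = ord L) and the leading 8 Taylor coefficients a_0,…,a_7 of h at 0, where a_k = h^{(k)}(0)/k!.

L = (-1536·x - 51200·x^3 - 262144·x^5 + 655360·x^7 + 6291456·x^9)·Dx + (-80 - 6592·x^2 - 92160·x^4 - 229376·x^6 + 2293760·x^8 + 9437184·x^10)·Dx^2 + (-160·x - 4480·x^3 - 30720·x^5 + 69632·x^7 + 1310720·x^9 + 3145728·x^11)·Dx^3 + (-1 - 40·x^2 - 464·x^4 + 29696·x^8 + 163840·x^10 + 262144·x^12)·Dx^4  (order 4).
h: a_k = 0, 0, -96, 0, 640, 0, -88576/15, 0, …
ICs: h(0) = 0, h′(0) = 0, h′′(0) = -192, h′′′(0) = 0.

f: a_k = 0, 8, 0, -32/3, 0, 128/5, 0, -512/7, …
g: a_k = 0, -12, 0, 64, 0, -3072/5, 0, 49152/7, …
f·g: L₀ = L_f ⊗_s L_g, ord ≤ 2·2.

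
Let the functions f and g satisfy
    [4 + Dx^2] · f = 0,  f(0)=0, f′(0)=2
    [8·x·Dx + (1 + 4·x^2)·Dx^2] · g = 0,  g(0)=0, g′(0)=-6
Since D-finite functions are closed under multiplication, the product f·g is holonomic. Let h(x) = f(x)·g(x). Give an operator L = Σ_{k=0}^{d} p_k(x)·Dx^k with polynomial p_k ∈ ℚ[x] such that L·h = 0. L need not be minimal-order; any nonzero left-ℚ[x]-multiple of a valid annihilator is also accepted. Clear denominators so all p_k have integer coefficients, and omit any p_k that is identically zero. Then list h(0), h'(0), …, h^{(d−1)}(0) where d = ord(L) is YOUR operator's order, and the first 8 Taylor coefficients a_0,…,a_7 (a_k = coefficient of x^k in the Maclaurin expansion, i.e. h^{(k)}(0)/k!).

f: a_k = 0, 2, 0, -4/3, 0, 4/15, 0, -8/315, …
g: a_k = 0, -6, 0, 8, 0, -96/5, 0, 384/7, …
h₀=f·g: eliminate ⇒ L₀, order ≤ 2·2.
L = (80 + 832·x^2 + 1408·x^4 + 2048·x^6 + 2048·x^8) + (96·x + 640·x^3 + 1536·x^5 + 2048·x^7)·Dx + (24 + 256·x^2 + 576·x^4 + 1024·x^6 + 1024·x^8)·Dx^2 + (24·x + 160·x^3 + 384·x^5 + 512·x^7)·Dx^3 + (1 + 12·x^2 + 56·x^4 + 128·x^6 + 128·x^8)·Dx^4  (order 4).
h: a_k = 0, 0, -12, 0, 24, 0, -152/3, 0, …
ICs: h(0) = 0, h′(0) = 0, h′′(0) = -24, h′′′(0) = 0.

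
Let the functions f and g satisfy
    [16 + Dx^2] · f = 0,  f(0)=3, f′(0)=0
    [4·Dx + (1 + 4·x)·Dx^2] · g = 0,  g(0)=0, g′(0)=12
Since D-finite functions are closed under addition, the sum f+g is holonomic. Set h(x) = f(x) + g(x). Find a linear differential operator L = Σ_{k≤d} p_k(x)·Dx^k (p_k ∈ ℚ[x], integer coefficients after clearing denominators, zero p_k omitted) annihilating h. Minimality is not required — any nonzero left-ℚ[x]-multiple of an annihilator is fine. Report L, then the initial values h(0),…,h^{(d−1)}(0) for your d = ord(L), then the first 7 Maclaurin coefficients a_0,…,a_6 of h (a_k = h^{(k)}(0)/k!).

f: a_k = 3, 0, -24, 0, 32, 0, -256/15, …
g: a_k = 0, 12, -24, 64, -192, 3072/5, -2048, …
f+g: L₀ = lclm(L_f,L_g), ord ≤ 2+2.
L = (448 + 512·x + 1024·x^2)·Dx + (48 + 320·x + 768·x^2 + 1024·x^3)·Dx^2 + (28 + 32·x + 64·x^2)·Dx^3 + (3 + 20·x + 48·x^2 + 64·x^3)·Dx^4  (order 4).
h: a_k = 3, 12, -48, 64, -160, 3072/5, -30976/15, …
ICs: h(0) = 3, h′(0) = 12, h′′(0) = -96, h′′′(0) = 384.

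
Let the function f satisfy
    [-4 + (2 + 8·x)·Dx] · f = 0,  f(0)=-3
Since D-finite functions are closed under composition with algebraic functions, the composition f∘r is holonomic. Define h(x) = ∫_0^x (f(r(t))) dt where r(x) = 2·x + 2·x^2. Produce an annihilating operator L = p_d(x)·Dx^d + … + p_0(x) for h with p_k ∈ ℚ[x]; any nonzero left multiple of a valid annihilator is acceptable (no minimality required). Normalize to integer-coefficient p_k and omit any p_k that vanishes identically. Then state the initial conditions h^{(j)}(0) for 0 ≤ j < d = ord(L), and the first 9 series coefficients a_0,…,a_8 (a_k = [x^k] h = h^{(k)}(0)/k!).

f: a_k = -3, -6, 6, -12, 30, -84, 252, -792, 2574, …
L₀ from L_f via x↦r, Dx↦r'^{-1}Dx.
h=∫h₀ ⇒ L = L₀·Dx.
L = (-4 - 8·x)·Dx + (1 + 8·x + 8·x^2)·Dx^2  (order 2).
h: a_k = 0, -3, -6, 4, -12, 216/5, -176, 5472/7, -3696, …
ICs: h(0) = 0, h′(0) = -3.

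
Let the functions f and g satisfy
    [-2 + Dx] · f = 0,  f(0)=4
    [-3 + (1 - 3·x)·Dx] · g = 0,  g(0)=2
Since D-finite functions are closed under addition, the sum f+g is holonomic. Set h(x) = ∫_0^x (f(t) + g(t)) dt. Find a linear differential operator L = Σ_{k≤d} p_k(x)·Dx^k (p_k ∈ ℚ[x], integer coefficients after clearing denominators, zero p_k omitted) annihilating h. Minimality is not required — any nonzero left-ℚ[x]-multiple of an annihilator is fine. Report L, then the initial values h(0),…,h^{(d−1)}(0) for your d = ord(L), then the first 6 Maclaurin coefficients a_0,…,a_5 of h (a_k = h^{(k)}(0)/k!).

f: a_k = 4, 8, 8, 16/3, 8/3, 16/15, …
g: a_k = 2, 6, 18, 54, 162, 486, …
L₀ := lclm(L_f,L_g); ord L₀ ≤ 1+1.
h=∫₀ˣh₀: take L = L₀·Dx.
L = (24 + 36·x)·Dx + (-14 - 24·x + 36·x^2)·Dx^2 + (1 + 3·x - 18·x^2)·Dx^3  (order 3).
h: a_k = 0, 6, 7, 26/3, 89/6, 494/15, …
ICs: h(0) = 0, h′(0) = 6, h′′(0) = 14.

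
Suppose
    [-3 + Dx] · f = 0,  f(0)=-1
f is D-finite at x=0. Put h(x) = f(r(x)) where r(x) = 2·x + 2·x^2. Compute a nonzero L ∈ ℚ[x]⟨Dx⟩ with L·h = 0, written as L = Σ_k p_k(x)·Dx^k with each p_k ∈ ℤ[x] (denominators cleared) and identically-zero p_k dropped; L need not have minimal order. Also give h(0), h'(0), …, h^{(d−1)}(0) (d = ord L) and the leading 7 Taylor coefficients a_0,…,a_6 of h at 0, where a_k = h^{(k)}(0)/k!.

f: a_k = -1, -3, -9/2, -9/2, -27/8, -81/40, -81/80, …
h₀=f(r): pull back L_f along r ⇒ L₀.
L = (-6 - 12·x) + Dx  (order 1).
h: a_k = -1, -6, -24, -72, -180, -1944/5, -3744/5, …
ICs: h(0) = -1.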